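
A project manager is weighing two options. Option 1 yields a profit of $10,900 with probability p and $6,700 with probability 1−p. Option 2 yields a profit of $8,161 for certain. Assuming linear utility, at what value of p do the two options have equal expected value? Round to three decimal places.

p = 0.348

p·10900 + (1−p)·6700 = 8161
4200p + 6700 = 8161
p = (8161 − 6700) / 4200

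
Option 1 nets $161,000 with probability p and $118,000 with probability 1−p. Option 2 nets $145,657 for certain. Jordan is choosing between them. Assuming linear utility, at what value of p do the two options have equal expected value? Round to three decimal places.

p = 0.643

p·161000 + (1−p)·118000 = 145657
43000p + 118000 = 145657
p = (145657 − 118000) / 43000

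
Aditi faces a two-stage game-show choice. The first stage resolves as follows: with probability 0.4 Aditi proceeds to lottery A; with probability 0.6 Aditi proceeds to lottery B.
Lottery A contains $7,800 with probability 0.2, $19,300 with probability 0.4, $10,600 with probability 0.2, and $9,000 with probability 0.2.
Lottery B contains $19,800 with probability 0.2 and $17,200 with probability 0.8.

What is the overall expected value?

$15,912

EV(A) = 0.2 × 7800 + 0.4 × 19300 + 0.2 × 10600 + 0.2 × 9000 = 1560 + 7720 + 2120 + 1800 = 13200
EV(B) = 0.2 × 19800 + 0.8 × 17200 = 3960 + 13760 = 17720
Overall = 0.4 × 13200 + 0.6 × 17720 = 5280 + 10632 = 15912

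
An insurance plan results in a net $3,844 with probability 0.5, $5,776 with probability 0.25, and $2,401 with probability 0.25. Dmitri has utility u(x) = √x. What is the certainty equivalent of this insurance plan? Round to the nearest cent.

$3,875.06

E[u] = 0.5·√3844 + 0.25·√5776 + 0.25·√2401 = 0.5·62 + 0.25·76 + 0.25·49 = 62.25
CE = (62.25)² = 3875.0625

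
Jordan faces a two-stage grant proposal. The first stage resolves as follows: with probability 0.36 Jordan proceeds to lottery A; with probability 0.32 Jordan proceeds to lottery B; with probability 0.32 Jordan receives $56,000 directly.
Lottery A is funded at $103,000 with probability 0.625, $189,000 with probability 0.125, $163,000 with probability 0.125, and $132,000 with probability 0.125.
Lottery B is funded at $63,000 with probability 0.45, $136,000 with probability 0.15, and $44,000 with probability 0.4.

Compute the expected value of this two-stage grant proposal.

$84,107

EV(A) = 0.625 × 103000 + 0.125 × 189000 + 0.125 × 163000 + 0.125 × 132000 = 64375 + 23625 + 20375 + 16500 = 124875
EV(B) = 0.45 × 63000 + 0.15 × 136000 + 0.4 × 44000 = 28350 + 20400 + 17600 = 66350
Branch C: 56000 (certain)
Overall = 0.36 × 124875 + 0.32 × 66350 + 0.32 × 56000 = 44955 + 21232 + 17920 = 84107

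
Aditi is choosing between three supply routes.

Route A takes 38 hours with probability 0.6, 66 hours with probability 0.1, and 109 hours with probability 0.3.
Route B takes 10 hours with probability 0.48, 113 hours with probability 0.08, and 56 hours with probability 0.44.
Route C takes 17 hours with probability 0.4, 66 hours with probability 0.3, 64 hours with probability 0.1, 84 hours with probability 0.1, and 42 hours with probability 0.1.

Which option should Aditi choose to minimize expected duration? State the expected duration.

Route B (38.48 hours)

Route A = 0.6 × 38 + 0.1 × 66 + 0.3 × 109 = 22.8 + 6.6 + 32.7 = 62.1
Route B = 0.48 × 10 + 0.08 × 113 + 0.44 × 56 = 4.8 + 9.04 + 24.64 = 38.48
Route C = 0.4 × 17 + 0.3 × 66 + 0.1 × 64 + 0.1 × 84 + 0.1 × 42 = 6.8 + 19.8 + 6.4 + 8.4 + 4.2 = 45.6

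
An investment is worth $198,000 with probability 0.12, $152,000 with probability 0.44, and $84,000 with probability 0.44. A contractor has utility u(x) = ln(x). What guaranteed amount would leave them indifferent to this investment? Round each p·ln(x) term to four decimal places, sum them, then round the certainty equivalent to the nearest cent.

E[u] = 0.12·ln(198000) + 0.44·ln(152000) + 0.44·ln(84000) = 1.4635 + 5.2499 + 4.9890 = 11.7024
CE = e^11.7024 ≈ 120861.43

$120,861.43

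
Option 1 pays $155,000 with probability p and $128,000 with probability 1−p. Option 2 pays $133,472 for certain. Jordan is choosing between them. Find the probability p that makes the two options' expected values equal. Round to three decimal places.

p·155000 + (1−p)·128000 = 133472
27000p + 128000 = 133472
p = (133472 − 128000) / 27000

p = 0.203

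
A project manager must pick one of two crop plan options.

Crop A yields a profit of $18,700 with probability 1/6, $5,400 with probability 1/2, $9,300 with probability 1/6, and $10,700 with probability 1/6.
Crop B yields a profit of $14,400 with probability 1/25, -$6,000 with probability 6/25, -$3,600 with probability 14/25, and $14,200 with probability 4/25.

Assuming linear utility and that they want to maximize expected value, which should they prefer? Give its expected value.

Crop A = 1/6 × 18700 + 1/2 × 5400 + 1/6 × 9300 + 1/6 × 10700 = 3116.6667 + 2700 + 1550 + 1783.3333 = 9150
Crop B = 1/25 × 14400 + 6/25 × (-6000) + 14/25 × (-3600) + 4/25 × 14200 = 576 − 1440 − 2016 + 2272 = -608

Crop A ($9,150)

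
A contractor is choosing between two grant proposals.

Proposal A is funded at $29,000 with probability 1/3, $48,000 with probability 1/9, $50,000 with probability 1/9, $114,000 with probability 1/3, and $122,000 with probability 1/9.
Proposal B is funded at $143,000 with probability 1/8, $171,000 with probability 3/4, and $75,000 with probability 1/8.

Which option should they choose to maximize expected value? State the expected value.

Proposal B ($155,500)

Proposal A = 1/3 × 29000 + 1/9 × 48000 + 1/9 × 50000 + 1/3 × 114000 + 1/9 × 122000 = 9666.6667 + 5333.3333 + 5555.5556 + 38000 + 13555.5556 = 72111.1111
Proposal B = 1/8 × 143000 + 3/4 × 171000 + 1/8 × 75000 = 17875 + 128250 + 9375 = 155500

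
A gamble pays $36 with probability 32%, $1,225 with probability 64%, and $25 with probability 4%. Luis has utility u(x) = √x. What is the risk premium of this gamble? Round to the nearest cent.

$195.29

E[u] = 0.32·√36 + 0.64·√1225 + 0.04·√25 = 0.32·6 + 0.64·35 + 0.04·5 = 24.52
CE = (24.52)² = 601.2304
Risk premium = EV − CE = 796.52 − 601.2304 = 195.2896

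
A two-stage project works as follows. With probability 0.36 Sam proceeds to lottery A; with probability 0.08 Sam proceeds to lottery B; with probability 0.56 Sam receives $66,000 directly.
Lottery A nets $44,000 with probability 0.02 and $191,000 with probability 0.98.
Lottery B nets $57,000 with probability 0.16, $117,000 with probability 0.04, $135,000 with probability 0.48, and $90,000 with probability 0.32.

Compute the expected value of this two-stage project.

EV(A) = 0.02 × 44000 + 0.98 × 191000 = 880 + 187180 = 188060
EV(B) = 0.16 × 57000 + 0.04 × 117000 + 0.48 × 135000 + 0.32 × 90000 = 9120 + 4680 + 64800 + 28800 = 107400
Branch C: 66000 (certain)
Overall = 0.36 × 188060 + 0.08 × 107400 + 0.56 × 66000 = 67701.6 + 8592 + 36960 = 113253.6

$113,253.60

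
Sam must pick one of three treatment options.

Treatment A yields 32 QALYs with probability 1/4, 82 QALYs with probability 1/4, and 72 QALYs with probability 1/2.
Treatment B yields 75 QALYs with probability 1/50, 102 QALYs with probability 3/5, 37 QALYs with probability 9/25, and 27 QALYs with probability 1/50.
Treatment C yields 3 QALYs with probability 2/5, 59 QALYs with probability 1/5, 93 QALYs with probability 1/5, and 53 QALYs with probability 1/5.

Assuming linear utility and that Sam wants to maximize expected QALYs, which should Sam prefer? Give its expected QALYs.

Treatment A = 1/4 × 32 + 1/4 × 82 + 1/2 × 72 = 8 + 20.5 + 36 = 64.5
Treatment B = 1/50 × 75 + 3/5 × 102 + 9/25 × 37 + 1/50 × 27 = 1.5 + 61.2 + 13.32 + 0.54 = 76.56
Treatment C = 2/5 × 3 + 1/5 × 59 + 1/5 × 93 + 1/5 × 53 = 1.2 + 11.8 + 18.6 + 10.6 = 42.2

Treatment B (76.56 QALYs)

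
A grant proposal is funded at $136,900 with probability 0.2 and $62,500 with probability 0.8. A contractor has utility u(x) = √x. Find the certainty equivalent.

E[u] = 0.2·√136900 + 0.8·√62500 = 0.2·370 + 0.8·250 = 274
CE = (274)² = 75076

$75,076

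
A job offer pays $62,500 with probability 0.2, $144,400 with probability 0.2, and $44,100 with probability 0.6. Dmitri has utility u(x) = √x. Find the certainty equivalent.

E[u] = 0.2·√62500 + 0.2·√144400 + 0.6·√44100 = 0.2·250 + 0.2·380 + 0.6·210 = 252
CE = (252)² = 63504

$63,504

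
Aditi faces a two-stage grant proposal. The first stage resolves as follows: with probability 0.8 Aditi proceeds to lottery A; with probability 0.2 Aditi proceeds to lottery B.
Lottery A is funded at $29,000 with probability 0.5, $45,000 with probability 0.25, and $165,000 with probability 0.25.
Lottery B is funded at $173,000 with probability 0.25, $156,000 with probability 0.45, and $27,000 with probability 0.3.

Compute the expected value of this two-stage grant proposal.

EV(A) = 0.5 × 29000 + 0.25 × 45000 + 0.25 × 165000 = 14500 + 11250 + 41250 = 67000
EV(B) = 0.25 × 173000 + 0.45 × 156000 + 0.3 × 27000 = 43250 + 70200 + 8100 = 121550
Overall = 0.8 × 67000 + 0.2 × 121550 = 53600 + 24310 = 77910

$77,910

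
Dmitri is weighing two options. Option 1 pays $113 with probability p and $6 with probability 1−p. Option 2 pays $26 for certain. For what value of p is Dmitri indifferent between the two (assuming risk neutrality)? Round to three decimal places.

p = 0.187

p·113 + (1−p)·6 = 26
107p + 6 = 26
p = (26 − 6) / 107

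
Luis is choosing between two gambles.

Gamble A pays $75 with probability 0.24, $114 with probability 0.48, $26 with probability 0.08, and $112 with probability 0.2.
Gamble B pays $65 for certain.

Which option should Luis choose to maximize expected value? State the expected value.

Gamble A = 0.24 × 75 + 0.48 × 114 + 0.08 × 26 + 0.2 × 112 = 18 + 54.72 + 2.08 + 22.4 = 97.2
Gamble B: 65 (certain)

Gamble A ($97.20)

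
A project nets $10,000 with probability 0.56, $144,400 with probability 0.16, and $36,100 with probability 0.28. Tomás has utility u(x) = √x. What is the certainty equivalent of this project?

$28,900

E[u] = 0.56·√10000 + 0.16·√144400 + 0.28·√36100 = 0.56·100 + 0.16·380 + 0.28·190 = 170
CE = (170)² = 28900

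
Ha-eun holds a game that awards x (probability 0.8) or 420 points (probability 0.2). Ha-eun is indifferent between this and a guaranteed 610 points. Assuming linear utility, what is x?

0.8·x + 0.2·420 = 610
0.8·x = 610 − 84 = 526
x = 526 / 0.8 = 657.5

x = 657.5 points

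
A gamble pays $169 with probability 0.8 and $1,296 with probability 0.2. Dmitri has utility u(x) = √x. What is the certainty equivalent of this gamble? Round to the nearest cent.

$309.76

E[u] = 0.8·√169 + 0.2·√1296 = 0.8·13 + 0.2·36 = 17.6
CE = (17.6)² = 309.76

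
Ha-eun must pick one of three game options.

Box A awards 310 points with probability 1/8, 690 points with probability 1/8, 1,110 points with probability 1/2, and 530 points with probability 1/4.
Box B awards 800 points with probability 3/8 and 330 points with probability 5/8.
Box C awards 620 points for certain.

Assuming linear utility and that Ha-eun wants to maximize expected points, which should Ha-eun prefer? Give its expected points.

Box A (812.5 points)

Box A = 1/8 × 310 + 1/8 × 690 + 1/2 × 1110 + 1/4 × 530 = 38.75 + 86.25 + 555 + 132.5 = 812.5
Box B = 3/8 × 800 + 5/8 × 330 = 300 + 206.25 = 506.25
Box C: 620 (certain)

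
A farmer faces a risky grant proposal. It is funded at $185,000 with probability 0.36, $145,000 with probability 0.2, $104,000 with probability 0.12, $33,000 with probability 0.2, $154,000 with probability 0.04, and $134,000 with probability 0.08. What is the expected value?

$131,560

EV = 0.36 × 185000 + 0.2 × 145000 + 0.12 × 104000 + 0.2 × 33000 + 0.04 × 154000 + 0.08 × 134000 = 66600 + 29000 + 12480 + 6600 + 6160 + 10720 = 131560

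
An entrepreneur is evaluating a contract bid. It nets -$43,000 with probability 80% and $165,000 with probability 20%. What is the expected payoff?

EV = 0.8 × (-43000) + 0.2 × 165000 = -34400 + 33000 = -1400

-$1,400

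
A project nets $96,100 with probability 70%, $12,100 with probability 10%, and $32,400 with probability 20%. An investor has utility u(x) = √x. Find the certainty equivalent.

$69,696

E[u] = 0.7·√96100 + 0.1·√12100 + 0.2·√32400 = 0.7·310 + 0.1·110 + 0.2·180 = 264
CE = (264)² = 69696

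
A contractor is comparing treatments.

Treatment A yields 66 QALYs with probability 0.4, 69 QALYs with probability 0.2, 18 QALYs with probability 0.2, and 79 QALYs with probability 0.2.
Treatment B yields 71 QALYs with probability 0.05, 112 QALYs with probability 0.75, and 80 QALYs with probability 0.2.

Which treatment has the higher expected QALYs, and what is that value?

Treatment A = 0.4 × 66 + 0.2 × 69 + 0.2 × 18 + 0.2 × 79 = 26.4 + 13.8 + 3.6 + 15.8 = 59.6
Treatment B = 0.05 × 71 + 0.75 × 112 + 0.2 × 80 = 3.55 + 84 + 16 = 103.55

Treatment B (103.55 QALYs)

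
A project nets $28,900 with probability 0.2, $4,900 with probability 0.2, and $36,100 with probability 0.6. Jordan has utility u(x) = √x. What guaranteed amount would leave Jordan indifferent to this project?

E[u] = 0.2·√28900 + 0.2·√4900 + 0.6·√36100 = 0.2·170 + 0.2·70 + 0.6·190 = 162
CE = (162)² = 26244

$26,244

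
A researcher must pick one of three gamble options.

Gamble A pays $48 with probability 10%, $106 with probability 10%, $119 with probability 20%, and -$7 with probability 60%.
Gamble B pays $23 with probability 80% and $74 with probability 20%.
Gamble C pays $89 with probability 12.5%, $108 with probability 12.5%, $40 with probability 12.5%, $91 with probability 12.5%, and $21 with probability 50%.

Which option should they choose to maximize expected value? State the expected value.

Gamble A = 0.1 × 48 + 0.1 × 106 + 0.2 × 119 + 0.6 × (-7) = 4.8 + 10.6 + 23.8 − 4.2 = 35
Gamble B = 0.8 × 23 + 0.2 × 74 = 18.4 + 14.8 = 33.2
Gamble C = 0.125 × 89 + 0.125 × 108 + 0.125 × 40 + 0.125 × 91 + 0.5 × 21 = 11.125 + 13.5 + 5 + 11.375 + 10.5 = 51.5

Gamble C ($51.50)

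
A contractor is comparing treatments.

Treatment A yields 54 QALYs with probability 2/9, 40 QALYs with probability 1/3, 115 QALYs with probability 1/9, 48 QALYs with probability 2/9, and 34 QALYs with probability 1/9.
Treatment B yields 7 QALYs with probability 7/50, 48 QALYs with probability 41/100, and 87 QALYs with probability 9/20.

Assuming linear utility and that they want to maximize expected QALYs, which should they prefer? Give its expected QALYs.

Treatment B (59.81 QALYs)

Treatment A = 2/9 × 54 + 1/3 × 40 + 1/9 × 115 + 2/9 × 48 + 1/9 × 34 = 12 + 13.3333 + 12.7778 + 10.6667 + 3.7778 = 52.5556
Treatment B = 7/50 × 7 + 41/100 × 48 + 9/20 × 87 = 0.98 + 19.68 + 39.15 = 59.81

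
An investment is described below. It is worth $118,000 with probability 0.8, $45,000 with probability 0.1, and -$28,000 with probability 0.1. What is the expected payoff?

$96,100

EV = 0.8 × 118000 + 0.1 × 45000 + 0.1 × (-28000) = 94400 + 4500 − 2800 = 96100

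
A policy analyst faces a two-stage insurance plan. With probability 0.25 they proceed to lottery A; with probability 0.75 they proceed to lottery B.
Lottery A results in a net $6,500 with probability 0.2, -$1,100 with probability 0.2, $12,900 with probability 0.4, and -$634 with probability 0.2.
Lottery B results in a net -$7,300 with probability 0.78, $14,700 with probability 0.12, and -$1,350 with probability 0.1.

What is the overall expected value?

EV(A) = 0.2 × 6500 + 0.2 × (-1100) + 0.4 × 12900 + 0.2 × (-634) = 1300 − 220 + 5160 − 126.8 = 6113.2
EV(B) = 0.78 × (-7300) + 0.12 × 14700 + 0.1 × (-1350) = -5694 + 1764 − 135 = -4065
Overall = 0.25 × 6113.2 + 0.75 × (-4065) = 1528.3 − 3048.75 = -1520.45

-$1,520.45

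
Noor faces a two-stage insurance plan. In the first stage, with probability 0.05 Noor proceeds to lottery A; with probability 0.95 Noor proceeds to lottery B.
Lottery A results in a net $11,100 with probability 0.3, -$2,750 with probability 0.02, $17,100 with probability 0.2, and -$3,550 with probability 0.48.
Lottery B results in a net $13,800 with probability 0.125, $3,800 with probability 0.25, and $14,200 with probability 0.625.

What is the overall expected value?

$11,222.05

EV(A) = 0.3 × 11100 + 0.02 × (-2750) + 0.2 × 17100 + 0.48 × (-3550) = 3330 − 55 + 3420 − 1704 = 4991
EV(B) = 0.125 × 13800 + 0.25 × 3800 + 0.625 × 14200 = 1725 + 950 + 8875 = 11550
Overall = 0.05 × 4991 + 0.95 × 11550 = 249.55 + 10972.5 = 11222.05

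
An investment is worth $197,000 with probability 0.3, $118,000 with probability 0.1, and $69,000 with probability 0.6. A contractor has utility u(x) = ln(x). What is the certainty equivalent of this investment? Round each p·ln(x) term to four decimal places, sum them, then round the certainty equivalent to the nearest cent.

$99,727.82

E[u] = 0.3·ln(197000) + 0.1·ln(118000) + 0.6·ln(69000) = 3.6573 + 1.1678 + 6.6851 = 11.5102
CE = e^11.5102 ≈ 99727.82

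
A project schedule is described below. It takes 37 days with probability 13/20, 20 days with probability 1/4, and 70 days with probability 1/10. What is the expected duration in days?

36.05 days

EV = 13/20 × 37 + 1/4 × 20 + 1/10 × 70 = 24.05 + 5 + 7 = 36.05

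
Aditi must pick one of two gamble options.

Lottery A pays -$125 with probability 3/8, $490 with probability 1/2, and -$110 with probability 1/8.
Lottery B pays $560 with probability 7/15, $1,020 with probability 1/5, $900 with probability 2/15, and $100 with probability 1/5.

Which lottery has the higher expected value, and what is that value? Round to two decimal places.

Lottery B ($605.33)

Lottery A = 3/8 × (-125) + 1/2 × 490 + 1/8 × (-110) = -46.875 + 245 − 13.75 = 184.375
Lottery B = 7/15 × 560 + 1/5 × 1020 + 2/15 × 900 + 1/5 × 100 = 261.3333 + 204 + 120 + 20 = 605.3333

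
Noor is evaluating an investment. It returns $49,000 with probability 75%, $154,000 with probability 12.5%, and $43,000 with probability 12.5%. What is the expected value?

EV = 0.75 × 49000 + 0.125 × 154000 + 0.125 × 43000 = 36750 + 19250 + 5375 = 61375

$61,375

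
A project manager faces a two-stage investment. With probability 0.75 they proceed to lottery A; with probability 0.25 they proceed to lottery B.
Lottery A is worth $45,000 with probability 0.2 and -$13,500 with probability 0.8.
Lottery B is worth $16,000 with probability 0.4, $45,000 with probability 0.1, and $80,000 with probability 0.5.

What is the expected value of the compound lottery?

$11,375

EV(A) = 0.2 × 45000 + 0.8 × (-13500) = 9000 − 10800 = -1800
EV(B) = 0.4 × 16000 + 0.1 × 45000 + 0.5 × 80000 = 6400 + 4500 + 40000 = 50900
Overall = 0.75 × (-1800) + 0.25 × 50900 = -1350 + 12725 = 11375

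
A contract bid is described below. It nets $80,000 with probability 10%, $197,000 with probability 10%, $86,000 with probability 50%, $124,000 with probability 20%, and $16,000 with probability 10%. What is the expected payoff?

EV = 0.1 × 80000 + 0.1 × 197000 + 0.5 × 86000 + 0.2 × 124000 + 0.1 × 16000 = 8000 + 19700 + 43000 + 24800 + 1600 = 97100

$97,100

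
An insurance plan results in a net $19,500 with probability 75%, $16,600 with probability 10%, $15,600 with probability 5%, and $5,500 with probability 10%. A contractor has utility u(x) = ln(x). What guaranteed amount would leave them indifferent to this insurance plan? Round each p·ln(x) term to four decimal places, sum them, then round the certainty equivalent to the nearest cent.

E[u] = 0.75·ln(19500) + 0.1·ln(16600) + 0.05·ln(15600) + 0.1·ln(5500) = 7.4086 + 0.9717 + 0.4828 + 0.8613 = 9.7244
CE = e^9.7244 ≈ 16720.65

$16,720.65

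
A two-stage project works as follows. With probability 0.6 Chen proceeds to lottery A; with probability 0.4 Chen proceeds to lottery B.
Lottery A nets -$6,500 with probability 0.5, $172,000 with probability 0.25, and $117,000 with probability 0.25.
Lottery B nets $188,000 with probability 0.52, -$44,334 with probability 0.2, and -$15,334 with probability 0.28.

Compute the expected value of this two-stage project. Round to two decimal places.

$75,239.87

EV(A) = 0.5 × (-6500) + 0.25 × 172000 + 0.25 × 117000 = -3250 + 43000 + 29250 = 69000
EV(B) = 0.52 × 188000 + 0.2 × (-44334) + 0.28 × (-15334) = 97760 − 8866.8 − 4293.52 = 84599.68
Overall = 0.6 × 69000 + 0.4 × 84599.68 = 41400 + 33839.872 = 75239.872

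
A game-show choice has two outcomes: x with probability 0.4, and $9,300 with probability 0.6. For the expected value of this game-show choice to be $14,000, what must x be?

0.4·x + 0.6·9300 = 14000
0.4·x = 14000 − 5580 = 8420
x = 8420 / 0.4 = 21050

x = $21,050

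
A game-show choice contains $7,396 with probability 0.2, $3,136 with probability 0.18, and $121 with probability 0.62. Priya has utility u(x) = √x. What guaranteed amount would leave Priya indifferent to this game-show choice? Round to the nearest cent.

E[u] = 0.2·√7396 + 0.18·√3136 + 0.62·√121 = 0.2·86 + 0.18·56 + 0.62·11 = 34.1
CE = (34.1)² = 1162.81

$1,162.81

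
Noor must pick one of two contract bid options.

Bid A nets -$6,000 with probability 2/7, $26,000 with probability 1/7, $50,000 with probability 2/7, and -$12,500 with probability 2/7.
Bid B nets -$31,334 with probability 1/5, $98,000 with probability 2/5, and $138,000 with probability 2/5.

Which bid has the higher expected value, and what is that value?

Bid B ($88,133.20)

Bid A = 2/7 × (-6000) + 1/7 × 26000 + 2/7 × 50000 + 2/7 × (-12500) = -1714.2857 + 3714.2857 + 14285.7143 − 3571.4286 = 12714.2857
Bid B = 1/5 × (-31334) + 2/5 × 98000 + 2/5 × 138000 = -6266.8 + 39200 + 55200 = 88133.2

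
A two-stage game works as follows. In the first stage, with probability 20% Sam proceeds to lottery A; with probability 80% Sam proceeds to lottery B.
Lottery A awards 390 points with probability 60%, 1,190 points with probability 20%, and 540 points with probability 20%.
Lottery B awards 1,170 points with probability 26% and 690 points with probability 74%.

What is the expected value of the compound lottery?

EV(A) = 0.6 × 390 + 0.2 × 1190 + 0.2 × 540 = 234 + 238 + 108 = 580
EV(B) = 0.26 × 1170 + 0.74 × 690 = 304.2 + 510.6 = 814.8
Overall = 0.2 × 580 + 0.8 × 814.8 = 116 + 651.84 = 767.84

767.84 points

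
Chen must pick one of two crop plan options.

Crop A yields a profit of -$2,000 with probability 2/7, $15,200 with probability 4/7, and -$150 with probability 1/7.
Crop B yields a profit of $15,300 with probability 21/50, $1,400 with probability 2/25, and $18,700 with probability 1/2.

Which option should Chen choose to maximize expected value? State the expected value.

Crop B ($15,888)

Crop A = 2/7 × (-2000) + 4/7 × 15200 + 1/7 × (-150) = -571.4286 + 8685.7143 − 21.4286 = 8092.8571
Crop B = 21/50 × 15300 + 2/25 × 1400 + 1/2 × 18700 = 6426 + 112 + 9350 = 15888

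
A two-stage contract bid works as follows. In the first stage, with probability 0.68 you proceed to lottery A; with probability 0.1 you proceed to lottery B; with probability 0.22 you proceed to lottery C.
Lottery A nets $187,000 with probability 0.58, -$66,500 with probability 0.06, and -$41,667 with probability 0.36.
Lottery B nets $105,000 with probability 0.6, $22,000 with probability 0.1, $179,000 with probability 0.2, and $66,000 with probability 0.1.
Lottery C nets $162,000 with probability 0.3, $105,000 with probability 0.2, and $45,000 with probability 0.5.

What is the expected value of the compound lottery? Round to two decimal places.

$91,861.52

EV(A) = 0.58 × 187000 + 0.06 × (-66500) + 0.36 × (-41667) = 108460 − 3990 − 15000.12 = 89469.88
EV(B) = 0.6 × 105000 + 0.1 × 22000 + 0.2 × 179000 + 0.1 × 66000 = 63000 + 2200 + 35800 + 6600 = 107600
EV(C) = 0.3 × 162000 + 0.2 × 105000 + 0.5 × 45000 = 48600 + 21000 + 22500 = 92100
Overall = 0.68 × 89469.88 + 0.1 × 107600 + 0.22 × 92100 = 60839.5184 + 10760 + 20262 = 91861.5184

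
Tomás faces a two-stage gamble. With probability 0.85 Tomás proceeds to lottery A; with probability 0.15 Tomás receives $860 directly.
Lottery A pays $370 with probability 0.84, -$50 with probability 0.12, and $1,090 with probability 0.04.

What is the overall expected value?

EV(A) = 0.84 × 370 + 0.12 × (-50) + 0.04 × 1090 = 310.8 − 6 + 43.6 = 348.4
Branch B: 860 (certain)
Overall = 0.85 × 348.4 + 0.15 × 860 = 296.14 + 129 = 425.14

$425.14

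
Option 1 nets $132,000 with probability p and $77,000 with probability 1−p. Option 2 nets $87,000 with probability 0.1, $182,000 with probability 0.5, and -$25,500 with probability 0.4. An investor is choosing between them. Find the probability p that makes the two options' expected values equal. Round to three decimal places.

p = 0.227

EV(Option 2) = 0.1 × 87000 + 0.5 × 182000 + 0.4 × (-25500) = 8700 + 91000 − 10200 = 89500
p·132000 + (1−p)·77000 = 89500
55000p + 77000 = 89500
p = (89500 − 77000) / 55000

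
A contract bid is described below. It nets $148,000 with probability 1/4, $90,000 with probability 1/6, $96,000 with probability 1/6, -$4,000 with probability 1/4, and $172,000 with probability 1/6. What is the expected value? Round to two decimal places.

EV = 1/4 × 148000 + 1/6 × 90000 + 1/6 × 96000 + 1/4 × (-4000) + 1/6 × 172000 = 37000 + 15000 + 16000 − 1000 + 28666.6667 = 95666.6667

$95,666.67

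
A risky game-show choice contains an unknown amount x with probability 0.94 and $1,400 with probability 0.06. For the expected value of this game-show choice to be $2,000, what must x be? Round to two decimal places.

0.94·x + 0.06·1400 = 2000
0.94·x = 2000 − 84 = 1916
x = 1916 / 0.94 = 2038.2979

x = $2,038.30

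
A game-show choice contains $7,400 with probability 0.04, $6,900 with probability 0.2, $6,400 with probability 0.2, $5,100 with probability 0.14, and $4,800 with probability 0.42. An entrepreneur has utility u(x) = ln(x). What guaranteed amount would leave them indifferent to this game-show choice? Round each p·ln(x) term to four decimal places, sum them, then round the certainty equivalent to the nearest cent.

$5,610.53

E[u] = 0.04·ln(7400) + 0.2·ln(6900) + 0.2·ln(6400) + 0.14·ln(5100) + 0.42·ln(4800) = 0.3564 + 1.7679 + 1.7528 + 1.1952 + 3.5601 = 8.6324
CE = e^8.6324 ≈ 5610.53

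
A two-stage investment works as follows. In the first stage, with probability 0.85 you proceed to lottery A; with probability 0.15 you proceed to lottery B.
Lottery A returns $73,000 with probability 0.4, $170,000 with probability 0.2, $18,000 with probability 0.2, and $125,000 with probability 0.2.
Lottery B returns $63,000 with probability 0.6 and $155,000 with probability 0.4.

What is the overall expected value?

$93,000

EV(A) = 0.4 × 73000 + 0.2 × 170000 + 0.2 × 18000 + 0.2 × 125000 = 29200 + 34000 + 3600 + 25000 = 91800
EV(B) = 0.6 × 63000 + 0.4 × 155000 = 37800 + 62000 = 99800
Overall = 0.85 × 91800 + 0.15 × 99800 = 78030 + 14970 = 93000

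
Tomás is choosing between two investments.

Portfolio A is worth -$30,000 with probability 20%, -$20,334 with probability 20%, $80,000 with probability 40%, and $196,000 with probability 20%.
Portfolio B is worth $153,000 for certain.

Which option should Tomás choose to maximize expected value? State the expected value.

Portfolio B ($153,000)

Portfolio A = 0.2 × (-30000) + 0.2 × (-20334) + 0.4 × 80000 + 0.2 × 196000 = -6000 − 4066.8 + 32000 + 39200 = 61133.2
Portfolio B: 153000 (certain)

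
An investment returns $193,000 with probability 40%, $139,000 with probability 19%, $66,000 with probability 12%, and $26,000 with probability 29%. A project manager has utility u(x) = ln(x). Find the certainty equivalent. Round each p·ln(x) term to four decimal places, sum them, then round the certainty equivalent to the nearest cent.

$89,143.26

E[u] = 0.4·ln(193000) + 0.19·ln(139000) + 0.12·ln(66000) + 0.29·ln(26000) = 4.8682 + 2.2500 + 1.3317 + 2.9481 = 11.3980
CE = e^11.3980 ≈ 89143.26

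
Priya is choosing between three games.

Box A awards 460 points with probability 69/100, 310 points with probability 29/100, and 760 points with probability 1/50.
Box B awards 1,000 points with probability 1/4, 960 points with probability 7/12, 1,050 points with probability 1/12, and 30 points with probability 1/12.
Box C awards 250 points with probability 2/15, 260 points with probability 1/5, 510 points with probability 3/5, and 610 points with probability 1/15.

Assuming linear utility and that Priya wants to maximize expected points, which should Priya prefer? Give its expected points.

Box A = 69/100 × 460 + 29/100 × 310 + 1/50 × 760 = 317.4 + 89.9 + 15.2 = 422.5
Box B = 1/4 × 1000 + 7/12 × 960 + 1/12 × 1050 + 1/12 × 30 = 250 + 560 + 87.5 + 2.5 = 900
Box C = 2/15 × 250 + 1/5 × 260 + 3/5 × 510 + 1/15 × 610 = 33.3333 + 52 + 306 + 40.6667 = 432

Box B (900 points)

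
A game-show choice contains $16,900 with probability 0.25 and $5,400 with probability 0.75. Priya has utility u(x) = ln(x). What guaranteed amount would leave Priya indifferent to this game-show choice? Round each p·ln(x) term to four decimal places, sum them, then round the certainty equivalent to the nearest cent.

E[u] = 0.25·ln(16900) + 0.75·ln(5400) = 2.4338 + 6.4456 = 8.8794
CE = e^8.8794 ≈ 7182.48

$7,182.48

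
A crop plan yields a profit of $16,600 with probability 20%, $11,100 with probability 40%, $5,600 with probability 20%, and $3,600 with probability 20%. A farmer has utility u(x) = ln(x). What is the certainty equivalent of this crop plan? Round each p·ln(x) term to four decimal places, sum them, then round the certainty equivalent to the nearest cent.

E[u] = 0.2·ln(16600) + 0.4·ln(11100) + 0.2·ln(5600) + 0.2·ln(3600) = 1.9434 + 3.7259 + 1.7261 + 1.6377 = 9.0331
CE = e^9.0331 ≈ 8375.78

$8,375.78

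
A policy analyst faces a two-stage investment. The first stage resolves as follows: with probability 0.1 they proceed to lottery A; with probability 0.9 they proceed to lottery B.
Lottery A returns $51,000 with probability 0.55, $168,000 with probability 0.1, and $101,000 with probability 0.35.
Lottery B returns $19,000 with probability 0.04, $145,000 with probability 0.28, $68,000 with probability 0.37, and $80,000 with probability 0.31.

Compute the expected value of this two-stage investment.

EV(A) = 0.55 × 51000 + 0.1 × 168000 + 0.35 × 101000 = 28050 + 16800 + 35350 = 80200
EV(B) = 0.04 × 19000 + 0.28 × 145000 + 0.37 × 68000 + 0.31 × 80000 = 760 + 40600 + 25160 + 24800 = 91320
Overall = 0.1 × 80200 + 0.9 × 91320 = 8020 + 82188 = 90208

$90,208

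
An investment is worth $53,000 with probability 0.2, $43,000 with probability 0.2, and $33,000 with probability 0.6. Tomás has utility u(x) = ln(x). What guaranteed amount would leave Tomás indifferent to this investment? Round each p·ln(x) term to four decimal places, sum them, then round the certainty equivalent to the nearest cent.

$38,253.87

E[u] = 0.2·ln(53000) + 0.2·ln(43000) + 0.6·ln(33000) = 2.1756 + 2.1338 + 6.2426 = 10.5520
CE = e^10.5520 ≈ 38253.87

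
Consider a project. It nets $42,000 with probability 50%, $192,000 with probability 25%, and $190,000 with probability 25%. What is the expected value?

EV = 0.5 × 42000 + 0.25 × 192000 + 0.25 × 190000 = 21000 + 48000 + 47500 = 116500

$116,500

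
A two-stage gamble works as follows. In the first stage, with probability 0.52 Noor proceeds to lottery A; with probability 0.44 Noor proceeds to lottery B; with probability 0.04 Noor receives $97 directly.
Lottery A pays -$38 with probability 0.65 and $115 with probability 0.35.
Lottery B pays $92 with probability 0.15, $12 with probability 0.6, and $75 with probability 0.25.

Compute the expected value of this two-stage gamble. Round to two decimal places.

$29.46

EV(A) = 0.65 × (-38) + 0.35 × 115 = -24.7 + 40.25 = 15.55
EV(B) = 0.15 × 92 + 0.6 × 12 + 0.25 × 75 = 13.8 + 7.2 + 18.75 = 39.75
Branch C: 97 (certain)
Overall = 0.52 × 15.55 + 0.44 × 39.75 + 0.04 × 97 = 8.086 + 17.49 + 3.88 = 29.456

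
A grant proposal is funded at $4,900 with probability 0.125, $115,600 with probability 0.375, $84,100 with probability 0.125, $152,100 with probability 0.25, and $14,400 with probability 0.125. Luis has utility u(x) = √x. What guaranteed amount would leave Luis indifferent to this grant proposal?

E[u] = 0.125·√4900 + 0.375·√115600 + 0.125·√84100 + 0.25·√152100 + 0.125·√14400 = 0.125·70 + 0.375·340 + 0.125·290 + 0.25·390 + 0.125·120 = 285
CE = (285)² = 81225

$81,225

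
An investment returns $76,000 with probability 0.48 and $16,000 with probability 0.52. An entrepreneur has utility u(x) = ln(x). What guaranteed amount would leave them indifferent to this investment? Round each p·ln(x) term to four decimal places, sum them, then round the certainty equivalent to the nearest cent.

$33,802.84

E[u] = 0.48·ln(76000) + 0.52·ln(16000) = 5.3945 + 5.0338 = 10.4283
CE = e^10.4283 ≈ 33802.84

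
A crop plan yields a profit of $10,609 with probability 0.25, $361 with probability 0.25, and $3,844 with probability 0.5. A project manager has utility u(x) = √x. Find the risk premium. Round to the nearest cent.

E[u] = 0.25·√10609 + 0.25·√361 + 0.5·√3844 = 0.25·103 + 0.25·19 + 0.5·62 = 61.5
CE = (61.5)² = 3782.25
Risk premium = EV − CE = 4664.5 − 3782.25 = 882.25

$882.25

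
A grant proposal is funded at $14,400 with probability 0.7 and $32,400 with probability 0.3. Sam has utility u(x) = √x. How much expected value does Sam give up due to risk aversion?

E[u] = 0.7·√14400 + 0.3·√32400 = 0.7·120 + 0.3·180 = 138
CE = (138)² = 19044
Risk premium = EV − CE = 19800 − 19044 = 756

$756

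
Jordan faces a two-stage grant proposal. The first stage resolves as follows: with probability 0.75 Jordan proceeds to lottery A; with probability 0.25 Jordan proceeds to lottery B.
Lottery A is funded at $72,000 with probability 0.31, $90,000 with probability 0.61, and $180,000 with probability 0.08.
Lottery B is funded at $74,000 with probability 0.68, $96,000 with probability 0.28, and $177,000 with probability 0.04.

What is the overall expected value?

$89,785

EV(A) = 0.31 × 72000 + 0.61 × 90000 + 0.08 × 180000 = 22320 + 54900 + 14400 = 91620
EV(B) = 0.68 × 74000 + 0.28 × 96000 + 0.04 × 177000 = 50320 + 26880 + 7080 = 84280
Overall = 0.75 × 91620 + 0.25 × 84280 = 68715 + 21070 = 89785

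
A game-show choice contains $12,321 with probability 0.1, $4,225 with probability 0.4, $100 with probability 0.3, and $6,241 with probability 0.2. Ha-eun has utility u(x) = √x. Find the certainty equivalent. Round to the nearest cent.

$3,124.81

E[u] = 0.1·√12321 + 0.4·√4225 + 0.3·√100 + 0.2·√6241 = 0.1·111 + 0.4·65 + 0.3·10 + 0.2·79 = 55.9
CE = (55.9)² = 3124.81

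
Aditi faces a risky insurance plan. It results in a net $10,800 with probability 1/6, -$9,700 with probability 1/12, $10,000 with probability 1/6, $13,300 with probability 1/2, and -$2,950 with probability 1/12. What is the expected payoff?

EV = 1/6 × 10800 + 1/12 × (-9700) + 1/6 × 10000 + 1/2 × 13300 + 1/12 × (-2950) = 1800 − 808.3333 + 1666.6667 + 6650 − 245.8333 = 9062.5

$9,062.50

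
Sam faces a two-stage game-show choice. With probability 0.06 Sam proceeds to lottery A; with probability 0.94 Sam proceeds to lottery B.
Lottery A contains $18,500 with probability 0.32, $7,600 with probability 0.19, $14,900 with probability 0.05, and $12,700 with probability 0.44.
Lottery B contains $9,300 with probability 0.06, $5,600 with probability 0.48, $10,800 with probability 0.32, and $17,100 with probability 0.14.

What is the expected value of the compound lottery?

EV(A) = 0.32 × 18500 + 0.19 × 7600 + 0.05 × 14900 + 0.44 × 12700 = 5920 + 1444 + 745 + 5588 = 13697
EV(B) = 0.06 × 9300 + 0.48 × 5600 + 0.32 × 10800 + 0.14 × 17100 = 558 + 2688 + 3456 + 2394 = 9096
Overall = 0.06 × 13697 + 0.94 × 9096 = 821.82 + 8550.24 = 9372.06

$9,372.06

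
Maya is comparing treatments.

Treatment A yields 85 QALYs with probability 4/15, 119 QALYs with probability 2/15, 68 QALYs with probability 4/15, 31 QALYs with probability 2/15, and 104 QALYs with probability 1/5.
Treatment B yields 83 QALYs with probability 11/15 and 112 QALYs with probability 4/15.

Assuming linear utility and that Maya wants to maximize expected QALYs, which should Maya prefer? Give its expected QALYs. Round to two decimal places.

Treatment A = 4/15 × 85 + 2/15 × 119 + 4/15 × 68 + 2/15 × 31 + 1/5 × 104 = 22.6667 + 15.8667 + 18.1333 + 4.1333 + 20.8 = 81.6
Treatment B = 11/15 × 83 + 4/15 × 112 = 60.8667 + 29.8667 = 90.7333

Treatment B (90.73 QALYs)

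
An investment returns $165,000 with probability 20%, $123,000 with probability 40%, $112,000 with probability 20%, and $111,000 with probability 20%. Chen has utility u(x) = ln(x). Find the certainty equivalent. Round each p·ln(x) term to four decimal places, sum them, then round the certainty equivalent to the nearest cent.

E[u] = 0.2·ln(165000) + 0.4·ln(123000) + 0.2·ln(112000) + 0.2·ln(111000) = 2.4027 + 4.6880 + 2.3253 + 2.3235 = 11.7395
CE = e^11.7395 ≈ 125429.61

$125,429.61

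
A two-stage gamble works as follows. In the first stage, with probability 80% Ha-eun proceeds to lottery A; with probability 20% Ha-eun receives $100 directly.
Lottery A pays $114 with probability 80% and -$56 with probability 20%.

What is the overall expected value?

$84

EV(A) = 0.8 × 114 + 0.2 × (-56) = 91.2 − 11.2 = 80
Branch B: 100 (certain)
Overall = 0.8 × 80 + 0.2 × 100 = 64 + 20 = 84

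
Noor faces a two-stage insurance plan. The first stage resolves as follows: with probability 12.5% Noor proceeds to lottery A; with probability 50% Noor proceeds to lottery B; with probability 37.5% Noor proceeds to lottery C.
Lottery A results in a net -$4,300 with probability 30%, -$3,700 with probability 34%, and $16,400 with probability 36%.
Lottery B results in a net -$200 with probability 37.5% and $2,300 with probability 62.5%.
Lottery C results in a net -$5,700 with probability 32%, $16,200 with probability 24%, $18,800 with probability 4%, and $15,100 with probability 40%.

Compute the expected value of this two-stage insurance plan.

EV(A) = 0.3 × (-4300) + 0.34 × (-3700) + 0.36 × 16400 = -1290 − 1258 + 5904 = 3356
EV(B) = 0.375 × (-200) + 0.625 × 2300 = -75 + 1437.5 = 1362.5
EV(C) = 0.32 × (-5700) + 0.24 × 16200 + 0.04 × 18800 + 0.4 × 15100 = -1824 + 3888 + 752 + 6040 = 8856
Overall = 0.125 × 3356 + 0.5 × 1362.5 + 0.375 × 8856 = 419.5 + 681.25 + 3321 = 4421.75

$4,421.75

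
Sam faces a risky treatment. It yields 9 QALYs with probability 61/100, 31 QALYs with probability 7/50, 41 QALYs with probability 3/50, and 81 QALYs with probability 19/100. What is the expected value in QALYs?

27.68 QALYs

EV = 61/100 × 9 + 7/50 × 31 + 3/50 × 41 + 19/100 × 81 = 5.49 + 4.34 + 2.46 + 15.39 = 27.68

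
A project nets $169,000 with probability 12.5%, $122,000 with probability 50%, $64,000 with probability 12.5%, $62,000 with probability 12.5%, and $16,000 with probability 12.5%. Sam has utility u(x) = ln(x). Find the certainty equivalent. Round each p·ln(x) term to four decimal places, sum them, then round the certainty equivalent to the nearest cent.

$83,558.31

E[u] = 0.125·ln(169000) + 0.5·ln(122000) + 0.125·ln(64000) + 0.125·ln(62000) + 0.125·ln(16000) = 1.5047 + 5.8559 + 1.3833 + 1.3794 + 1.2100 = 11.3333
CE = e^11.3333 ≈ 83558.31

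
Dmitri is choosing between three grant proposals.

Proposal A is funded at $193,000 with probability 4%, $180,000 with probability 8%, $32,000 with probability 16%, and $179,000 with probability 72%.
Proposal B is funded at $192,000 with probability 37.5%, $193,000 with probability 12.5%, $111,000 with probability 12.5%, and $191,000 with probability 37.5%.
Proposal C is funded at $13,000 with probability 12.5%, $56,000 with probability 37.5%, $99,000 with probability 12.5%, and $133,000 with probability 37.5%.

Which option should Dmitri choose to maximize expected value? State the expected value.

Proposal A = 0.04 × 193000 + 0.08 × 180000 + 0.16 × 32000 + 0.72 × 179000 = 7720 + 14400 + 5120 + 128880 = 156120
Proposal B = 0.375 × 192000 + 0.125 × 193000 + 0.125 × 111000 + 0.375 × 191000 = 72000 + 24125 + 13875 + 71625 = 181625
Proposal C = 0.125 × 13000 + 0.375 × 56000 + 0.125 × 99000 + 0.375 × 133000 = 1625 + 21000 + 12375 + 49875 = 84875

Proposal B ($181,625)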